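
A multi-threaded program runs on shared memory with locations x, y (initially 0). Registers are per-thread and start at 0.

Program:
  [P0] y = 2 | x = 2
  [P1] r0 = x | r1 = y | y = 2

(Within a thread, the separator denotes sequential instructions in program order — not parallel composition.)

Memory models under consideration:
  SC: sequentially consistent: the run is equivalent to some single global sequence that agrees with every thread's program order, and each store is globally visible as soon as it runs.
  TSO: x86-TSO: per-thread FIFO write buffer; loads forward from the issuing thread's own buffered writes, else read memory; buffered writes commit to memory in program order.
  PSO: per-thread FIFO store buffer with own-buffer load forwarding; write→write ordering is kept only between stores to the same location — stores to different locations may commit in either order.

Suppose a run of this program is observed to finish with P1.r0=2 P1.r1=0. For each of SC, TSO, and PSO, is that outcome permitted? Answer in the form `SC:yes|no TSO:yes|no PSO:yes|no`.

SC:no TSO:no PSO:yes

outcome vector order: (P1.r0,P1.r1)
SC (3): <0 0>, <0 2>, <2 2>
TSO (3): <0 0>, <0 2>, <2 2>
PSO (4): <0 0>, <0 2>, <2 0>, <2 2>
target <2 0> ∈ {PSO}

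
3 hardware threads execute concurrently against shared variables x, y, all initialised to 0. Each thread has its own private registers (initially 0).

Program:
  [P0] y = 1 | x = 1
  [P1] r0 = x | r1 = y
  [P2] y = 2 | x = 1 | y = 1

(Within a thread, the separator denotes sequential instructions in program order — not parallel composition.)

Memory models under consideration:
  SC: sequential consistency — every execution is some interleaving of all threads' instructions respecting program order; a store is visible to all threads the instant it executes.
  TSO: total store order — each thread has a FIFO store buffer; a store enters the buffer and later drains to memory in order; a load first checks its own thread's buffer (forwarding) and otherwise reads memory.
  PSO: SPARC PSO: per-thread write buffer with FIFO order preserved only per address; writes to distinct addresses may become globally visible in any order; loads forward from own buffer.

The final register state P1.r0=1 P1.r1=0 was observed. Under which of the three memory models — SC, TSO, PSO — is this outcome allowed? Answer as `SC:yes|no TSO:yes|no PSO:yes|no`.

SC:no TSO:no PSO:yes

outcome vector order: (P1.r0,P1.r1)
SC (5): 00; 01; 02; 11; 12
TSO (5): 00; 01; 02; 11; 12
PSO (6): 00; 01; 02; 10; 11; 12
target 10 ∈ {PSO}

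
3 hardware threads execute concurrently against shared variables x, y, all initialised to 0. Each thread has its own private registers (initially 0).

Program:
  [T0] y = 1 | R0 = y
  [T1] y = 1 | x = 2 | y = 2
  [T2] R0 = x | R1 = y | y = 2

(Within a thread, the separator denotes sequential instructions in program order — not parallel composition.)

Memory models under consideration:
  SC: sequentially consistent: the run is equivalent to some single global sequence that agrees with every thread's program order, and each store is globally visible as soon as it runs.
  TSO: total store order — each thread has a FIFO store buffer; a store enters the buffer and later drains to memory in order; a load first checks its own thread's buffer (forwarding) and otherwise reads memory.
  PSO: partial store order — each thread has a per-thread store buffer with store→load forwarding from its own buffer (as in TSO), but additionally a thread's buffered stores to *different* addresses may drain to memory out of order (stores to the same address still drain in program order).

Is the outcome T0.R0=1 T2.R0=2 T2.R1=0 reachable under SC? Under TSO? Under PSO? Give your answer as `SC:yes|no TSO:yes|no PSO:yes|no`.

SC:no TSO:no PSO:yes

outcome vector order: (T0.R0,T2.R0,T2.R1)
SC (10): 1/0/0 1/0/1 1/0/2 1/2/1 1/2/2 2/0/0 2/0/1 2/0/2 2/2/1 2/2/2
TSO (10): 1/0/0 1/0/1 1/0/2 1/2/1 1/2/2 2/0/0 2/0/1 2/0/2 2/2/1 2/2/2
PSO (12): 1/0/0 1/0/1 1/0/2 1/2/0 1/2/1 1/2/2 2/0/0 2/0/1 2/0/2 2/2/0 2/2/1 2/2/2
target 1/2/0 ∈ {PSO}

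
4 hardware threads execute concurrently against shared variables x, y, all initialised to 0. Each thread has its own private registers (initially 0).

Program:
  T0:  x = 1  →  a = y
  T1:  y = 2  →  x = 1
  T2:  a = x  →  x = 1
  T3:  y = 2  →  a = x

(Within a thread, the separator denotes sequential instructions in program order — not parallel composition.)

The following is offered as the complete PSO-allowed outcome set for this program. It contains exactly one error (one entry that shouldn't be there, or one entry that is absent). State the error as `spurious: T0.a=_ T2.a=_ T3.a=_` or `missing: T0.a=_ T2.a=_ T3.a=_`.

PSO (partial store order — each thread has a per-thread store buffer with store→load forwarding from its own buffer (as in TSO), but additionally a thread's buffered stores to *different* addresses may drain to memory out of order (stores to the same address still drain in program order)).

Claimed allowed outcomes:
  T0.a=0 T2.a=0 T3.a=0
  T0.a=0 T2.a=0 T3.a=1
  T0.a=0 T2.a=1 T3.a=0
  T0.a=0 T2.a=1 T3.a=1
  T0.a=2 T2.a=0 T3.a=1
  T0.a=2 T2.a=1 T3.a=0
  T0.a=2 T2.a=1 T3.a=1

missing: T0.a=2 T2.a=0 T3.a=0

outcome vector order: (T0.a,T2.a,T3.a)
PSO (8): 000 001 010 011 200 201 210 211
PSO∖claimed = {200}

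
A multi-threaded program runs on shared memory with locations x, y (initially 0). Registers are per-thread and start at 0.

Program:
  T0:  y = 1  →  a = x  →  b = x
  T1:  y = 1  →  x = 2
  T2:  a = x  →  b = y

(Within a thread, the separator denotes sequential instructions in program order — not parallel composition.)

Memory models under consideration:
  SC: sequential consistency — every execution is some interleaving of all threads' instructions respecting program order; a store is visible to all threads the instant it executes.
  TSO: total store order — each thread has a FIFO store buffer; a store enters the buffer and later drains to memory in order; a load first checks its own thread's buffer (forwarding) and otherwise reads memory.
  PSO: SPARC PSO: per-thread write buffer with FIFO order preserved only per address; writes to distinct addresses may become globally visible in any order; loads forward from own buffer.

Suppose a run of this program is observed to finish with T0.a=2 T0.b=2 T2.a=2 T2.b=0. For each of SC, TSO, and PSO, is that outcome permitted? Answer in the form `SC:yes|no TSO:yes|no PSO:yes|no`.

SC:no TSO:no PSO:yes

outcome vector order: (T0.a,T0.b,T2.a,T2.b)
SC: 9 outcomes — {0000; 0001; 0021; 0200; 0201; 0221; 2200; 2201; 2221}
TSO: 9 outcomes — {0000; 0001; 0021; 0200; 0201; 0221; 2200; 2201; 2221}
PSO: 12 outcomes — {0000; 0001; 0020; 0021; 0200; 0201; 0220; 0221; 2200; 2201; 2220; 2221}
target 2220 ∈ {PSO}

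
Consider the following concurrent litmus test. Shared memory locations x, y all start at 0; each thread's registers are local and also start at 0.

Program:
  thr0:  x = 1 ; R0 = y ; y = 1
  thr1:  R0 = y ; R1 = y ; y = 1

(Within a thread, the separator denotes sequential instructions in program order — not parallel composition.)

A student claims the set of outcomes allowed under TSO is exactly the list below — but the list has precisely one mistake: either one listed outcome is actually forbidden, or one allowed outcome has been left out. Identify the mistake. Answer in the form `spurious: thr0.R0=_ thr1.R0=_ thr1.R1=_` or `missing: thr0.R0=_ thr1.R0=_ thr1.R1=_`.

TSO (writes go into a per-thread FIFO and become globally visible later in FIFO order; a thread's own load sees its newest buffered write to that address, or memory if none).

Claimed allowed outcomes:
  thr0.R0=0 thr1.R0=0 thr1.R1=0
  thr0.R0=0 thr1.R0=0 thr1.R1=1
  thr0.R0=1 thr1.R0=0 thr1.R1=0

missing: thr0.R0=0 thr1.R0=1 thr1.R1=1

outcome vector order: (thr0.R0,thr1.R0,thr1.R1)
[TSO] allowed = {(0,0,0) (0,0,1) (0,1,1) (1,0,0)}
TSO∖claimed = {(0,1,1)}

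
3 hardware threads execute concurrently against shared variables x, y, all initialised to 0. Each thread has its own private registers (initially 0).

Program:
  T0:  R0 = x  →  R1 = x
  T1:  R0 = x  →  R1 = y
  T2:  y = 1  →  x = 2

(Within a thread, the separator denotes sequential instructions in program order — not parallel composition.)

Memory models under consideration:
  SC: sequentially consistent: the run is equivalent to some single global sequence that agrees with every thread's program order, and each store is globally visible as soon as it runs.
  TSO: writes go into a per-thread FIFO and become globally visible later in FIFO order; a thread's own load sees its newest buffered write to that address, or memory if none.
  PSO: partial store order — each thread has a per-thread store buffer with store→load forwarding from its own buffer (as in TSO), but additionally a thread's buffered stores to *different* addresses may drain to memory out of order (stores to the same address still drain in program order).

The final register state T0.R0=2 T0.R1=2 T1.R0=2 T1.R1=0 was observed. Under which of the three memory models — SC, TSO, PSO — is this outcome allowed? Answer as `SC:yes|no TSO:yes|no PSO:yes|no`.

outcome vector order: (T0.R0,T0.R1,T1.R0,T1.R1)
under SC → 0000; 0001; 0021; 0200; 0201; 0221; 2200; 2201; 2221
under TSO → 0000; 0001; 0021; 0200; 0201; 0221; 2200; 2201; 2221
under PSO → 0000; 0001; 0020; 0021; 0200; 0201; 0220; 0221; 2200; 2201; 2220; 2221
target 2220 ∈ {PSO}

SC:no TSO:no PSO:yes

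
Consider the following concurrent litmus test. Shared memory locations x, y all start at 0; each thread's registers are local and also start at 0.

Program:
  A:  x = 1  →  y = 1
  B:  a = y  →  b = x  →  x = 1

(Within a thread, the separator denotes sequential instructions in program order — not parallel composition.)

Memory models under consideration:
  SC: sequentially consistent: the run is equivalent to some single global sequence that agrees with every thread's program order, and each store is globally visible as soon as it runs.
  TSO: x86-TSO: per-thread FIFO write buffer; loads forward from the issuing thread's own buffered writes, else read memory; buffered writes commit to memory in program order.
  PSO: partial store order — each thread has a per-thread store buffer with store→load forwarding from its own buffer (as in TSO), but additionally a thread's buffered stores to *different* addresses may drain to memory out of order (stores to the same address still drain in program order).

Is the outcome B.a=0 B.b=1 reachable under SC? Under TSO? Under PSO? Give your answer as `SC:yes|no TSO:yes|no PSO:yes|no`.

outcome vector order: (B.a,B.b)
[SC] allowed = {00; 01; 11}
[TSO] allowed = {00; 01; 11}
[PSO] allowed = {00; 01; 10; 11}
target 01 ∈ {SC,TSO,PSO}

SC:yes TSO:yes PSO:yes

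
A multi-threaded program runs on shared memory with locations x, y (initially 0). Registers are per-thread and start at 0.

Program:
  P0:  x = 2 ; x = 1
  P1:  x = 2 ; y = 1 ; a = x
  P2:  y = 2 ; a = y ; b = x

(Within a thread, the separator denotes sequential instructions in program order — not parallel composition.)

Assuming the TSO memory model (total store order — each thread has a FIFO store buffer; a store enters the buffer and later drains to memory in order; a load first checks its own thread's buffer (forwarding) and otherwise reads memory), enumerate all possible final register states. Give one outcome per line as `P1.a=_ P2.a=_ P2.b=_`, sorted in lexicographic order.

P1.a=1 P2.a=1 P2.b=1
P1.a=1 P2.a=1 P2.b=2
P1.a=1 P2.a=2 P2.b=0
P1.a=1 P2.a=2 P2.b=1
P1.a=1 P2.a=2 P2.b=2
P1.a=2 P2.a=1 P2.b=1
P1.a=2 P2.a=1 P2.b=2
P1.a=2 P2.a=2 P2.b=0
P1.a=2 P2.a=2 P2.b=1
P1.a=2 P2.a=2 P2.b=2

outcome vector order: (P1.a,P2.a,P2.b)
|TSO outcomes| = 10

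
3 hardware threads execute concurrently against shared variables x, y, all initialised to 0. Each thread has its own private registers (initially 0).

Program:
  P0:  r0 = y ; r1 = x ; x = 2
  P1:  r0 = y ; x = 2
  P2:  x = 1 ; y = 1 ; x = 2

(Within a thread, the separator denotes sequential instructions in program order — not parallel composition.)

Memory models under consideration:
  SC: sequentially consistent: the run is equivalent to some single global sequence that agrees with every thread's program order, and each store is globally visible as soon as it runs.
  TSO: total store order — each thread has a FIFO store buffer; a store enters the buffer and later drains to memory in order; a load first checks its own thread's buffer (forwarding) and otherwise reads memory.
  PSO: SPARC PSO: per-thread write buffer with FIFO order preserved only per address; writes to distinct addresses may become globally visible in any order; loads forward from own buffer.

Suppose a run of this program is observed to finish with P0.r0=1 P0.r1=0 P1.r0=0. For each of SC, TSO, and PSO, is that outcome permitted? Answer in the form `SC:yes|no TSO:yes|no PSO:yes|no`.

outcome vector order: (P0.r0,P0.r1,P1.r0)
[SC] allowed = {000 001 010 011 020 021 110 111 120 121}
[TSO] allowed = {000 001 010 011 020 021 110 111 120 121}
[PSO] allowed = {000 001 010 011 020 021 100 101 110 111 120 121}
target 100 ∈ {PSO}

SC:no TSO:no PSO:yes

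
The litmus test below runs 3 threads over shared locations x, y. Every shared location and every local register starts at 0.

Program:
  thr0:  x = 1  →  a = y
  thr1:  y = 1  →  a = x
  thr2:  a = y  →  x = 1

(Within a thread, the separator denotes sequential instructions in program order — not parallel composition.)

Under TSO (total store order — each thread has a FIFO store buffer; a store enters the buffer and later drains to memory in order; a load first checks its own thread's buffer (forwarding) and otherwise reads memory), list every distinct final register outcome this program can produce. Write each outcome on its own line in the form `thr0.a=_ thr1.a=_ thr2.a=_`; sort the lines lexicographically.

outcome vector order: (thr0.a,thr1.a,thr2.a)
|TSO outcomes| = 8

thr0.a=0 thr1.a=0 thr2.a=0
thr0.a=0 thr1.a=0 thr2.a=1
thr0.a=0 thr1.a=1 thr2.a=0
thr0.a=0 thr1.a=1 thr2.a=1
thr0.a=1 thr1.a=0 thr2.a=0
thr0.a=1 thr1.a=0 thr2.a=1
thr0.a=1 thr1.a=1 thr2.a=0
thr0.a=1 thr1.a=1 thr2.a=1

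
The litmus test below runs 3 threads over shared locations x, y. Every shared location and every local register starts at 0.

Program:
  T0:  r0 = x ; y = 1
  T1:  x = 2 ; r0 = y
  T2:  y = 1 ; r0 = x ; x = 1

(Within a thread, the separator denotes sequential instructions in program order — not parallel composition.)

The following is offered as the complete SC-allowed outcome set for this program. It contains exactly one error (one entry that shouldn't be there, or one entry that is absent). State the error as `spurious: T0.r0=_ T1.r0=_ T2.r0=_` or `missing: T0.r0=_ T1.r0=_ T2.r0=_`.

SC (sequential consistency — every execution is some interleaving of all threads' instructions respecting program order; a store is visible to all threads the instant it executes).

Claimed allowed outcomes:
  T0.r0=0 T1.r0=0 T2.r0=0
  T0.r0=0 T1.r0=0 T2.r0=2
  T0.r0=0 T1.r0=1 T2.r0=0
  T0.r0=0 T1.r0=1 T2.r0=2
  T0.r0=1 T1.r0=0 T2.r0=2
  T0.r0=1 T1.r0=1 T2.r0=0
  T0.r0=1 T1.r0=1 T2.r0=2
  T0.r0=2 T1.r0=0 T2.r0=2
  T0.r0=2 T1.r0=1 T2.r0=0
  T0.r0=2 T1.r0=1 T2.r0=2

outcome vector order: (T0.r0,T1.r0,T2.r0)
[SC] allowed = {<0 0 2>; <0 1 0>; <0 1 2>; <1 0 2>; <1 1 0>; <1 1 2>; <2 0 2>; <2 1 0>; <2 1 2>}
claimed∖SC = {<0 0 0>}

spurious: T0.r0=0 T1.r0=0 T2.r0=0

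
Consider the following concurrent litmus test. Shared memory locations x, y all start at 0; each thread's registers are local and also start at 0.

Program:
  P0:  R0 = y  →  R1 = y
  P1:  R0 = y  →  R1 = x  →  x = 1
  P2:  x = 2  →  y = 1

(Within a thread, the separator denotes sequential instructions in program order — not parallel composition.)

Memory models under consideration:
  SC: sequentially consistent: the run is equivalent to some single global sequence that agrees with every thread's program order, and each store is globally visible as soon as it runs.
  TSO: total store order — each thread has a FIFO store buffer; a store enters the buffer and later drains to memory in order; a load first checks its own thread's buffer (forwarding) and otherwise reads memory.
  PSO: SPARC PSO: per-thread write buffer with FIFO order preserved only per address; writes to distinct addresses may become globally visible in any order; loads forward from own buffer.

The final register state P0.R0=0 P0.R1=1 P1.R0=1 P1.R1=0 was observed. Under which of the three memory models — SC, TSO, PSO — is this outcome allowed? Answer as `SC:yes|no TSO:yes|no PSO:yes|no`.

SC:no TSO:no PSO:yes

outcome vector order: (P0.R0,P0.R1,P1.R0,P1.R1)
[SC] allowed = {<0 0 0 0> <0 0 0 2> <0 0 1 2> <0 1 0 0> <0 1 0 2> <0 1 1 2> <1 1 0 0> <1 1 0 2> <1 1 1 2>}
[TSO] allowed = {<0 0 0 0> <0 0 0 2> <0 0 1 2> <0 1 0 0> <0 1 0 2> <0 1 1 2> <1 1 0 0> <1 1 0 2> <1 1 1 2>}
[PSO] allowed = {<0 0 0 0> <0 0 0 2> <0 0 1 0> <0 0 1 2> <0 1 0 0> <0 1 0 2> <0 1 1 0> <0 1 1 2> <1 1 0 0> <1 1 0 2> <1 1 1 0> <1 1 1 2>}
target <0 1 1 0> ∈ {PSO}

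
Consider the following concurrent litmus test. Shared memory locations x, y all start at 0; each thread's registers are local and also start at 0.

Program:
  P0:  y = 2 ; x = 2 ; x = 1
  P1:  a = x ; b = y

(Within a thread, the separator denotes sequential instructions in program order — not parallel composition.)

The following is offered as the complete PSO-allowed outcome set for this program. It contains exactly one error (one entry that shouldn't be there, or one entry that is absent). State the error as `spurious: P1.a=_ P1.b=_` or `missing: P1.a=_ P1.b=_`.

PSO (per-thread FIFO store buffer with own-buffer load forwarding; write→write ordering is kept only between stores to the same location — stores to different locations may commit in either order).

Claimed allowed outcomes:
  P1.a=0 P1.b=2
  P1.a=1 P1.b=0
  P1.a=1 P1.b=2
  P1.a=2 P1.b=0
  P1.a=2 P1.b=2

missing: P1.a=0 P1.b=0

outcome vector order: (P1.a,P1.b)
under PSO → 0/0 0/2 1/0 1/2 2/0 2/2
PSO∖claimed = {0/0}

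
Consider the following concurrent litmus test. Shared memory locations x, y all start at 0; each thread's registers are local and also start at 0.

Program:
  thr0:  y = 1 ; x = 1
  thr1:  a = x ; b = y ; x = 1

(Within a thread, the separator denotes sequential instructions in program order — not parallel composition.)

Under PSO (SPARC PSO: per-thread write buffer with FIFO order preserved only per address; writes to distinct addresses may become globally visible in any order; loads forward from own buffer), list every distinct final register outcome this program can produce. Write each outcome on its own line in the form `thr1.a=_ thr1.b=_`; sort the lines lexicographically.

outcome vector order: (thr1.a,thr1.b)
|PSO outcomes| = 4

thr1.a=0 thr1.b=0
thr1.a=0 thr1.b=1
thr1.a=1 thr1.b=0
thr1.a=1 thr1.b=1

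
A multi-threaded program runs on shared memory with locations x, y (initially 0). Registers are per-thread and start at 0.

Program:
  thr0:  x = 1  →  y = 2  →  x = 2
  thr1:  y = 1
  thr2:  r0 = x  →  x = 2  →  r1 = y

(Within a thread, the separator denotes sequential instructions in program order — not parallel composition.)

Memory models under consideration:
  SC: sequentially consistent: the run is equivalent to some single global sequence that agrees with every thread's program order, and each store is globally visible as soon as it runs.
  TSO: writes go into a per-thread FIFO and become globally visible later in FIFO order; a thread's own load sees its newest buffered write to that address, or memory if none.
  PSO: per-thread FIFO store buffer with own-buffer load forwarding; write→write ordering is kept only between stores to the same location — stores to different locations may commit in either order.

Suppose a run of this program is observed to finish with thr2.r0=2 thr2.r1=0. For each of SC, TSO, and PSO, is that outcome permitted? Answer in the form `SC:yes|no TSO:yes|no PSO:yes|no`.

SC:no TSO:no PSO:yes

outcome vector order: (thr2.r0,thr2.r1)
under SC → (0,0), (0,1), (0,2), (1,0), (1,1), (1,2), (2,1), (2,2)
under TSO → (0,0), (0,1), (0,2), (1,0), (1,1), (1,2), (2,1), (2,2)
under PSO → (0,0), (0,1), (0,2), (1,0), (1,1), (1,2), (2,0), (2,1), (2,2)
target (2,0) ∈ {PSO}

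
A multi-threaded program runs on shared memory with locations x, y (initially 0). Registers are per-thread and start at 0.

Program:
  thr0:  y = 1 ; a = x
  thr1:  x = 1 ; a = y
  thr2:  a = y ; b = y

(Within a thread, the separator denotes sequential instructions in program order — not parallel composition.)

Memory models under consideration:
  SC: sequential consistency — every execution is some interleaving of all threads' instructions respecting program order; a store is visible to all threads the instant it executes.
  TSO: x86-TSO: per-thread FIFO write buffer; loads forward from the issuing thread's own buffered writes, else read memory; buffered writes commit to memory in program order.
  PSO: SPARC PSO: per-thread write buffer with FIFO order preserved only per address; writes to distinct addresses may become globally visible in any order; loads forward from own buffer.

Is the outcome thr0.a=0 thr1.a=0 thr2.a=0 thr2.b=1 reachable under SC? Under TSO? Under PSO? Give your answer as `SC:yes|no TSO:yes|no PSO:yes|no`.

outcome vector order: (thr0.a,thr1.a,thr2.a,thr2.b)
SC (9): 0100 0101 0111 1000 1001 1011 1100 1101 1111
TSO (12): 0000 0001 0011 0100 0101 0111 1000 1001 1011 1100 1101 1111
PSO (12): 0000 0001 0011 0100 0101 0111 1000 1001 1011 1100 1101 1111
target 0001 ∈ {TSO,PSO}

SC:no TSO:yes PSO:yes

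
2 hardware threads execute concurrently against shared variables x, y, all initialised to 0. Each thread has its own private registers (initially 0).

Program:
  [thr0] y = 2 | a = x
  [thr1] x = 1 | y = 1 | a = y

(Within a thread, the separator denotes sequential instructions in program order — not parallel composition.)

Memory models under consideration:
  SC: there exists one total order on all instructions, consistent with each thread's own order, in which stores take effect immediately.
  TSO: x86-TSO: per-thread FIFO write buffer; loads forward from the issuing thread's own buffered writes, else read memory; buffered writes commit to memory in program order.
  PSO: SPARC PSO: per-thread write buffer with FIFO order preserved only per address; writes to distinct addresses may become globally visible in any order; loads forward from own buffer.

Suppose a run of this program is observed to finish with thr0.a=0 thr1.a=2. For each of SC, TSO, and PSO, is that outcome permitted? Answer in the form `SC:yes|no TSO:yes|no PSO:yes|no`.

SC:no TSO:yes PSO:yes

outcome vector order: (thr0.a,thr1.a)
under SC → 0/1, 1/1, 1/2
under TSO → 0/1, 0/2, 1/1, 1/2
under PSO → 0/1, 0/2, 1/1, 1/2
target 0/2 ∈ {TSO,PSO}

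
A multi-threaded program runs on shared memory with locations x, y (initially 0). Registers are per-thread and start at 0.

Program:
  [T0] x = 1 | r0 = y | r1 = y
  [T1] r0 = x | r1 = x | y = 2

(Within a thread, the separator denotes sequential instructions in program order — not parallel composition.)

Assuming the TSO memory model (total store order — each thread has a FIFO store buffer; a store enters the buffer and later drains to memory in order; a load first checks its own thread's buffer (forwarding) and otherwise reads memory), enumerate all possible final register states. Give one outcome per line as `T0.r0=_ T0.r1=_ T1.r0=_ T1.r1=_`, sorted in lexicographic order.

outcome vector order: (T0.r0,T0.r1,T1.r0,T1.r1)
|TSO outcomes| = 9

T0.r0=0 T0.r1=0 T1.r0=0 T1.r1=0
T0.r0=0 T0.r1=0 T1.r0=0 T1.r1=1
T0.r0=0 T0.r1=0 T1.r0=1 T1.r1=1
T0.r0=0 T0.r1=2 T1.r0=0 T1.r1=0
T0.r0=0 T0.r1=2 T1.r0=0 T1.r1=1
T0.r0=0 T0.r1=2 T1.r0=1 T1.r1=1
T0.r0=2 T0.r1=2 T1.r0=0 T1.r1=0
T0.r0=2 T0.r1=2 T1.r0=0 T1.r1=1
T0.r0=2 T0.r1=2 T1.r0=1 T1.r1=1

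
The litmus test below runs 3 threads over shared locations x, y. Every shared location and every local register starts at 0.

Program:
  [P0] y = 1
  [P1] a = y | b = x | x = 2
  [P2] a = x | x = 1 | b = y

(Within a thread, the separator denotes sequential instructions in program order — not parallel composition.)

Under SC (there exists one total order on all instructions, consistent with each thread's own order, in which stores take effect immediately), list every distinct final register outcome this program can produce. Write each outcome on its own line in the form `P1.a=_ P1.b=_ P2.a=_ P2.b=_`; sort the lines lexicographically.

P1.a=0 P1.b=0 P2.a=0 P2.b=0
P1.a=0 P1.b=0 P2.a=0 P2.b=1
P1.a=0 P1.b=0 P2.a=2 P2.b=0
P1.a=0 P1.b=0 P2.a=2 P2.b=1
P1.a=0 P1.b=1 P2.a=0 P2.b=0
P1.a=0 P1.b=1 P2.a=0 P2.b=1
P1.a=1 P1.b=0 P2.a=0 P2.b=1
P1.a=1 P1.b=0 P2.a=2 P2.b=1
P1.a=1 P1.b=1 P2.a=0 P2.b=0
P1.a=1 P1.b=1 P2.a=0 P2.b=1

outcome vector order: (P1.a,P1.b,P2.a,P2.b)
|SC outcomes| = 10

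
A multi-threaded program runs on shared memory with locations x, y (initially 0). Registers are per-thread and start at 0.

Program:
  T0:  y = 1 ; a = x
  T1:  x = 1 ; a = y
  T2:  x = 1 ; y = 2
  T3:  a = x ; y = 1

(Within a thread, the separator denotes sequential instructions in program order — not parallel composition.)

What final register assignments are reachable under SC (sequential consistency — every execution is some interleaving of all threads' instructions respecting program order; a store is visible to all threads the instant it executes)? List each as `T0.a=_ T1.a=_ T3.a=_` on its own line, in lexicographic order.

outcome vector order: (T0.a,T1.a,T3.a)
|SC outcomes| = 10

T0.a=0 T1.a=1 T3.a=0
T0.a=0 T1.a=1 T3.a=1
T0.a=0 T1.a=2 T3.a=0
T0.a=0 T1.a=2 T3.a=1
T0.a=1 T1.a=0 T3.a=0
T0.a=1 T1.a=0 T3.a=1
T0.a=1 T1.a=1 T3.a=0
T0.a=1 T1.a=1 T3.a=1
T0.a=1 T1.a=2 T3.a=0
T0.a=1 T1.a=2 T3.a=1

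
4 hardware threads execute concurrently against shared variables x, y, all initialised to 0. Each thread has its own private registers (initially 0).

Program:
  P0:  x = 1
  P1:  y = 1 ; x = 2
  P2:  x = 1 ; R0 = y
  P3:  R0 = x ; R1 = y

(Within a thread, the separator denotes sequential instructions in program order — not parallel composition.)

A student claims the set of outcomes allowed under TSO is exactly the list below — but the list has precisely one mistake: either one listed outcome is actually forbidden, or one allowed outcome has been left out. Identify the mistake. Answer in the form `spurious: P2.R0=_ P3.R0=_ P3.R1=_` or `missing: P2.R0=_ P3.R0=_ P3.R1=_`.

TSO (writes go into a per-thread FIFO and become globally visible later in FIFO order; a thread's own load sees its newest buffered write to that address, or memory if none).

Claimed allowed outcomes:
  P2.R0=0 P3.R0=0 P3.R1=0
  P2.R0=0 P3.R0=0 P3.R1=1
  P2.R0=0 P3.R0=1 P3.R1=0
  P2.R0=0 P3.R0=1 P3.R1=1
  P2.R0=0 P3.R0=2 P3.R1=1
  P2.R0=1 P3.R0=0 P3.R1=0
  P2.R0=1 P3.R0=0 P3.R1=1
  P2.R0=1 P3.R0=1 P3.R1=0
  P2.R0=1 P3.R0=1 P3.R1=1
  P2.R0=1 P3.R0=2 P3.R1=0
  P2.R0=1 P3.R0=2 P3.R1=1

outcome vector order: (P2.R0,P3.R0,P3.R1)
[TSO] allowed = {000; 001; 010; 011; 021; 100; 101; 110; 111; 121}
claimed∖TSO = {120}

spurious: P2.R0=1 P3.R0=2 P3.R1=0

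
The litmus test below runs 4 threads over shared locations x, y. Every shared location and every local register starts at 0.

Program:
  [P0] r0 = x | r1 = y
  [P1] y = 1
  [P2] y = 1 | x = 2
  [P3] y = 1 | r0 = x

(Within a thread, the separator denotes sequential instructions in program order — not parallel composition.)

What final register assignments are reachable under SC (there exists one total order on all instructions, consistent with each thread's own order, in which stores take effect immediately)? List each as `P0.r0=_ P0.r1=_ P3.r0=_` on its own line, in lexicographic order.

outcome vector order: (P0.r0,P0.r1,P3.r0)
|SC outcomes| = 6

P0.r0=0 P0.r1=0 P3.r0=0
P0.r0=0 P0.r1=0 P3.r0=2
P0.r0=0 P0.r1=1 P3.r0=0
P0.r0=0 P0.r1=1 P3.r0=2
P0.r0=2 P0.r1=1 P3.r0=0
P0.r0=2 P0.r1=1 P3.r0=2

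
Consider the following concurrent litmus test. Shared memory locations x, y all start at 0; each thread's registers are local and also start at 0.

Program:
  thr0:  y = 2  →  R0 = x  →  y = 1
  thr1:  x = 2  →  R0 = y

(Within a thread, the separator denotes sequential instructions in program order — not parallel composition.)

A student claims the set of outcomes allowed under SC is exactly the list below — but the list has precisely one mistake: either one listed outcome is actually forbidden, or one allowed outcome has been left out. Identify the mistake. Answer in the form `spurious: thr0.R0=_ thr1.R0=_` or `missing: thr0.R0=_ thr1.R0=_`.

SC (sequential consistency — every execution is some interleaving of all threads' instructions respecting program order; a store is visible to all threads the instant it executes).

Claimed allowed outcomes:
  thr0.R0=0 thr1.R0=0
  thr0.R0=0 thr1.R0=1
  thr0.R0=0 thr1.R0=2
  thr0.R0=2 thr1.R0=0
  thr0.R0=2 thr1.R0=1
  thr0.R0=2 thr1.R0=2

spurious: thr0.R0=0 thr1.R0=0

outcome vector order: (thr0.R0,thr1.R0)
SC: 5 outcomes — {01, 02, 20, 21, 22}
claimed∖SC = {00}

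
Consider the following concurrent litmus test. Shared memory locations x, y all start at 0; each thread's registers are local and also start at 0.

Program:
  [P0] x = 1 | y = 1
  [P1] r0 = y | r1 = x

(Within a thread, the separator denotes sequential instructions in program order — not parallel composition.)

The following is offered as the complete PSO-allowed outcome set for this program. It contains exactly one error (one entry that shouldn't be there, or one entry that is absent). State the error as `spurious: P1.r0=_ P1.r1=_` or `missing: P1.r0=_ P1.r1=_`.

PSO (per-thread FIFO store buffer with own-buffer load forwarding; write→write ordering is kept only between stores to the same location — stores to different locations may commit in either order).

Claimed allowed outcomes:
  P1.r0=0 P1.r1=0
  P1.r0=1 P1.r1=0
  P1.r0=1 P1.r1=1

outcome vector order: (P1.r0,P1.r1)
PSO: 4 outcomes — {<0 0> <0 1> <1 0> <1 1>}
PSO∖claimed = {<0 1>}

missing: P1.r0=0 P1.r1=1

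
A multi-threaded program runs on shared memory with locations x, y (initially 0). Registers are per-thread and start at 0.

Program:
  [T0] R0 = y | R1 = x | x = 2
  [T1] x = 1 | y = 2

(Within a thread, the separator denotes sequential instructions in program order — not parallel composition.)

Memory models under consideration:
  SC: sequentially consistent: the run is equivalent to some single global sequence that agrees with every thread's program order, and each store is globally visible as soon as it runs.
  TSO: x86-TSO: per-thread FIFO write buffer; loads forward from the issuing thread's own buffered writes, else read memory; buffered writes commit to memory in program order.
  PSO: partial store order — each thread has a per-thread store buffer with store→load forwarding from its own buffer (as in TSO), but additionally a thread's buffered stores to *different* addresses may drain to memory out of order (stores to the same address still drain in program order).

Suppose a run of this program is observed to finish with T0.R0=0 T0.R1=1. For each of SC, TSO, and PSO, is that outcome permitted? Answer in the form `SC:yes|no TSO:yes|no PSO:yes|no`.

outcome vector order: (T0.R0,T0.R1)
SC: 3 outcomes — {<0 0>; <0 1>; <2 1>}
TSO: 3 outcomes — {<0 0>; <0 1>; <2 1>}
PSO: 4 outcomes — {<0 0>; <0 1>; <2 0>; <2 1>}
target <0 1> ∈ {SC,TSO,PSO}

SC:yes TSO:yes PSO:yes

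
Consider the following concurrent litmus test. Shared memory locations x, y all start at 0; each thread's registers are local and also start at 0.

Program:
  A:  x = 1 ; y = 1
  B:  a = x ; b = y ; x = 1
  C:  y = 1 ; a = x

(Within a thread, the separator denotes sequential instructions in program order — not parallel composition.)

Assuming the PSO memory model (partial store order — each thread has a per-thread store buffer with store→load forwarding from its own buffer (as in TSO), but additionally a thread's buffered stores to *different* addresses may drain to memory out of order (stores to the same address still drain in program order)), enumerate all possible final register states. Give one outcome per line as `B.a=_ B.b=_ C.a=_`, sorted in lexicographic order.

outcome vector order: (B.a,B.b,C.a)
|PSO outcomes| = 8

B.a=0 B.b=0 C.a=0
B.a=0 B.b=0 C.a=1
B.a=0 B.b=1 C.a=0
B.a=0 B.b=1 C.a=1
B.a=1 B.b=0 C.a=0
B.a=1 B.b=0 C.a=1
B.a=1 B.b=1 C.a=0
B.a=1 B.b=1 C.a=1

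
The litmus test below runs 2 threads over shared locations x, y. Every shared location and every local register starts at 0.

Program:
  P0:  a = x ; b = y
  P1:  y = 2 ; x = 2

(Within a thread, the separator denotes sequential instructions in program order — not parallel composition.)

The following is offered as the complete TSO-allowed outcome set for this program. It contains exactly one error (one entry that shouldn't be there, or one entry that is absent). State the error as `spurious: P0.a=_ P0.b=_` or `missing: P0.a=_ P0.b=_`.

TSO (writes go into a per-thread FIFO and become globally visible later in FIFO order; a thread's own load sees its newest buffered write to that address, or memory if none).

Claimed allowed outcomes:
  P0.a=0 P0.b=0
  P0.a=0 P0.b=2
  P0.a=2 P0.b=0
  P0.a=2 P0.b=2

outcome vector order: (P0.a,P0.b)
TSO (3): (0,0); (0,2); (2,2)
claimed∖TSO = {(2,0)}

spurious: P0.a=2 P0.b=0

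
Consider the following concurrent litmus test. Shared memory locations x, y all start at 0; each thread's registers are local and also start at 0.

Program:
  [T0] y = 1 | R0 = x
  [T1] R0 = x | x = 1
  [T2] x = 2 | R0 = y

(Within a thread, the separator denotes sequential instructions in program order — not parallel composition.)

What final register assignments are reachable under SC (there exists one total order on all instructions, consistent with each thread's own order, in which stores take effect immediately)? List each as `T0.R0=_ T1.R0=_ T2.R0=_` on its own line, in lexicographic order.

outcome vector order: (T0.R0,T1.R0,T2.R0)
|SC outcomes| = 10

T0.R0=0 T1.R0=0 T2.R0=1
T0.R0=0 T1.R0=2 T2.R0=1
T0.R0=1 T1.R0=0 T2.R0=0
T0.R0=1 T1.R0=0 T2.R0=1
T0.R0=1 T1.R0=2 T2.R0=0
T0.R0=1 T1.R0=2 T2.R0=1
T0.R0=2 T1.R0=0 T2.R0=0
T0.R0=2 T1.R0=0 T2.R0=1
T0.R0=2 T1.R0=2 T2.R0=0
T0.R0=2 T1.R0=2 T2.R0=1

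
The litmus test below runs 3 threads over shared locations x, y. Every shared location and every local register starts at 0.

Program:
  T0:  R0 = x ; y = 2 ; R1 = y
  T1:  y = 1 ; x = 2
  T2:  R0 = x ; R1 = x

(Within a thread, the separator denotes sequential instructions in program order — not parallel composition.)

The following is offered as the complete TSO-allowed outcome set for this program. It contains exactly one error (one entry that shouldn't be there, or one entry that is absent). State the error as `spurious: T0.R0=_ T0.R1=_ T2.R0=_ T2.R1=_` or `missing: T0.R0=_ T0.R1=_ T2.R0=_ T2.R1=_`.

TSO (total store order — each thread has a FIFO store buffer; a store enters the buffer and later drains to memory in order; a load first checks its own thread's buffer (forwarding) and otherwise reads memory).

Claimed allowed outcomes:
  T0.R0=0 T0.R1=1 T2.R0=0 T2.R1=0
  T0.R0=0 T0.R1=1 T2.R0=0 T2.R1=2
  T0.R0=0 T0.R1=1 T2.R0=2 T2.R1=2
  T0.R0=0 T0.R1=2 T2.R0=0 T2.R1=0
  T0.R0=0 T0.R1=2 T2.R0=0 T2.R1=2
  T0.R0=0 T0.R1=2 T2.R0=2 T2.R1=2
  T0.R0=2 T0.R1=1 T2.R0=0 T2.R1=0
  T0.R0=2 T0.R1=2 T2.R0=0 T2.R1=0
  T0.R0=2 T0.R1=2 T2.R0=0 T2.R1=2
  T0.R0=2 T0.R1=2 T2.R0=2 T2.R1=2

outcome vector order: (T0.R0,T0.R1,T2.R0,T2.R1)
TSO (9): (0,1,0,0) (0,1,0,2) (0,1,2,2) (0,2,0,0) (0,2,0,2) (0,2,2,2) (2,2,0,0) (2,2,0,2) (2,2,2,2)
claimed∖TSO = {(2,1,0,0)}

spurious: T0.R0=2 T0.R1=1 T2.R0=0 T2.R1=0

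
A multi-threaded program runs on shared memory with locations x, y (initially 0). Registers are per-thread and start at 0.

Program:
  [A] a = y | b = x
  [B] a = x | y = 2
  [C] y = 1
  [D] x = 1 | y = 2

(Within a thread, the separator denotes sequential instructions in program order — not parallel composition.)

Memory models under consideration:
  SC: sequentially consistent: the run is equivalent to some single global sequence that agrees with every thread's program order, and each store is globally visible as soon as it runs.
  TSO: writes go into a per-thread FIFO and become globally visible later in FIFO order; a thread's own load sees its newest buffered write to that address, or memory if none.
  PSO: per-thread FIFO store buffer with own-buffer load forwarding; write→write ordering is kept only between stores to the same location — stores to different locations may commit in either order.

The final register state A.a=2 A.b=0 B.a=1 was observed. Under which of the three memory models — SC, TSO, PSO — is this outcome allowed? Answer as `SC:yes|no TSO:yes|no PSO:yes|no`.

outcome vector order: (A.a,A.b,B.a)
under SC → <0 0 0> <0 0 1> <0 1 0> <0 1 1> <1 0 0> <1 0 1> <1 1 0> <1 1 1> <2 0 0> <2 1 0> <2 1 1>
under TSO → <0 0 0> <0 0 1> <0 1 0> <0 1 1> <1 0 0> <1 0 1> <1 1 0> <1 1 1> <2 0 0> <2 1 0> <2 1 1>
under PSO → <0 0 0> <0 0 1> <0 1 0> <0 1 1> <1 0 0> <1 0 1> <1 1 0> <1 1 1> <2 0 0> <2 0 1> <2 1 0> <2 1 1>
target <2 0 1> ∈ {PSO}

SC:no TSO:no PSO:yes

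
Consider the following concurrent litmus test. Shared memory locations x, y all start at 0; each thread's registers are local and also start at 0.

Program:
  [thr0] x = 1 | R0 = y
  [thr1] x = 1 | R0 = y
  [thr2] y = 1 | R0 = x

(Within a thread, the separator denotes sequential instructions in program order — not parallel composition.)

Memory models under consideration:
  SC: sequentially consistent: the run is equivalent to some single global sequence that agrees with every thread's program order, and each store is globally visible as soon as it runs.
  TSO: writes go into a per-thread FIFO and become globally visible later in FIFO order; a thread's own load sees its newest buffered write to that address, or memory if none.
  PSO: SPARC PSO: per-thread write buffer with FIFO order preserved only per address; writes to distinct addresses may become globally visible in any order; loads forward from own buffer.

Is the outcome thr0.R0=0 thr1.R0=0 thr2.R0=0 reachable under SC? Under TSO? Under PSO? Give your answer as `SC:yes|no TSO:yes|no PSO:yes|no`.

SC:no TSO:yes PSO:yes

outcome vector order: (thr0.R0,thr1.R0,thr2.R0)
under SC → 001 011 101 110 111
under TSO → 000 001 010 011 100 101 110 111
under PSO → 000 001 010 011 100 101 110 111
target 000 ∈ {TSO,PSO}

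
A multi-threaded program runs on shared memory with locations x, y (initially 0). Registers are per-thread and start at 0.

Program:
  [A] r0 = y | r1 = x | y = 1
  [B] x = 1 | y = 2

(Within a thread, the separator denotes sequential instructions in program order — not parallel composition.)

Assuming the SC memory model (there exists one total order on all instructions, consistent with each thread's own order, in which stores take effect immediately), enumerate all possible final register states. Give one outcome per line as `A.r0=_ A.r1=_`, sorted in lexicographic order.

A.r0=0 A.r1=0
A.r0=0 A.r1=1
A.r0=2 A.r1=1

outcome vector order: (A.r0,A.r1)
|SC outcomes| = 3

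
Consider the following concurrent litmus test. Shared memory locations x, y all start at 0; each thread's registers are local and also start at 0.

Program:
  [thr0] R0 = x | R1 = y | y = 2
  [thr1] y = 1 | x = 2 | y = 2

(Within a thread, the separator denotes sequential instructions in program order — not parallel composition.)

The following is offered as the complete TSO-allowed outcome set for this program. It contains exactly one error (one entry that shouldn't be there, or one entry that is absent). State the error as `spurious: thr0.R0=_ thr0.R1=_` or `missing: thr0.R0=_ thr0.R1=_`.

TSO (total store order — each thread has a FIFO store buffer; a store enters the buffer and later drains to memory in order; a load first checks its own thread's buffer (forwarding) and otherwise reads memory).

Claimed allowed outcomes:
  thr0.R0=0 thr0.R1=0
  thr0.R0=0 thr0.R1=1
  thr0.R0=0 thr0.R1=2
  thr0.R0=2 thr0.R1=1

missing: thr0.R0=2 thr0.R1=2

outcome vector order: (thr0.R0,thr0.R1)
under TSO → (0,0), (0,1), (0,2), (2,1), (2,2)
TSO∖claimed = {(2,2)}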